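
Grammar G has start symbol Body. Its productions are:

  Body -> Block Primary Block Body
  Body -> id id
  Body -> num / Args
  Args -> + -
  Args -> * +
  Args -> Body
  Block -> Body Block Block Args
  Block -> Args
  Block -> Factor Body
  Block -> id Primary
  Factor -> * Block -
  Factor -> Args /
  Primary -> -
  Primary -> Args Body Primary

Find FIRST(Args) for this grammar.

{ *, +, id, num }

Args -> + - contributes {+}.
Args -> * + contributes {*}.
From Args -> Body: add FIRST(Body) = { *, +, id, num }.
Union: FIRST(Args) = { *, +, id, num }.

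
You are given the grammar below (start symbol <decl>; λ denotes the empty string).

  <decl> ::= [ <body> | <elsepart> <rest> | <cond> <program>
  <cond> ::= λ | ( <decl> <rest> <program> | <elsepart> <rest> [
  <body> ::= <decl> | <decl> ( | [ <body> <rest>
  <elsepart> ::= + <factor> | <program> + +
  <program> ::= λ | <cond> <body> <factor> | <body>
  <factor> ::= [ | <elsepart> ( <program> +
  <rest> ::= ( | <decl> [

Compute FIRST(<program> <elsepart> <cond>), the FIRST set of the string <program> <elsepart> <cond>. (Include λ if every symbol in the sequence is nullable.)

Add FIRST(<program>)\{λ} = { (, +, [ }; <program> is nullable, continue.
Add FIRST(<elsepart>) = { (, +, [ }; <elsepart> is not nullable, stop.

{ (, +, [ }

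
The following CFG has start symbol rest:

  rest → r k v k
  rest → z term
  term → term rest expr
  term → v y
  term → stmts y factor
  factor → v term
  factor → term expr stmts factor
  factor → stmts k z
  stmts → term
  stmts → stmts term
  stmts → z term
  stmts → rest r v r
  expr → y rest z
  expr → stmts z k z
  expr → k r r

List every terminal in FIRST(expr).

{ k, r, v, y, z }

expr → y rest z contributes {y}.
From expr → stmts z k z: add FIRST(stmts) = { r, v, z }.
expr → k r r contributes {k}.
Union: FIRST(expr) = { k, r, v, y, z }.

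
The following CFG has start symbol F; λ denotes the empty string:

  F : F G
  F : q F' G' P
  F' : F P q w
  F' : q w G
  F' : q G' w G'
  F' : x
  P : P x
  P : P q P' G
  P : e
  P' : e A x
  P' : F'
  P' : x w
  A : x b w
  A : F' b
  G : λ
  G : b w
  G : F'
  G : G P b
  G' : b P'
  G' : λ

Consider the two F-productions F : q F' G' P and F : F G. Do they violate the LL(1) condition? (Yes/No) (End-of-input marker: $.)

Yes

FIRST(q F' G' P) = { q } and FIRST(F G) = { q }.
Both contain q, so the two alternatives are not disjoint — LL(1) conflict.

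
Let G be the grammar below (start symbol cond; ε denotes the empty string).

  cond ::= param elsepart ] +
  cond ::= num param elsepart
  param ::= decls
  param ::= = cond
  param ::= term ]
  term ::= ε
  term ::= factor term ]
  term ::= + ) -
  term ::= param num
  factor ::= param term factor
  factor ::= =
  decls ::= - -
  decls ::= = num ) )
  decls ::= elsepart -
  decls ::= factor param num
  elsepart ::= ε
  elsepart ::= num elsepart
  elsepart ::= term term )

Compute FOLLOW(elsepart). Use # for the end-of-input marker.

In cond ::= param elsepart ] +: add FIRST(] +) = { ] }.
In cond ::= num param elsepart: elsepart is at the end, add FOLLOW(cond) = { #, ), +, -, =, ], num }.
In decls ::= elsepart -: add FIRST(-) = { - }.
In elsepart ::= num elsepart: elsepart is at the end, add FOLLOW(elsepart) = { #, ), +, -, =, ], num }.
Union: FOLLOW(elsepart) = { #, ), +, -, =, ], num }.

{ #, ), +, -, =, ], num }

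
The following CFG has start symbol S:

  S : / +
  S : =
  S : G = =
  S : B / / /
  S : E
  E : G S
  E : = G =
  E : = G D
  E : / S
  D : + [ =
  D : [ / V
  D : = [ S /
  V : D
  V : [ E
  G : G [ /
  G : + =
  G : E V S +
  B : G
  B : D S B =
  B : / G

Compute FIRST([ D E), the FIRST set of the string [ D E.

{ [ }

[ is a terminal; add {[} and stop.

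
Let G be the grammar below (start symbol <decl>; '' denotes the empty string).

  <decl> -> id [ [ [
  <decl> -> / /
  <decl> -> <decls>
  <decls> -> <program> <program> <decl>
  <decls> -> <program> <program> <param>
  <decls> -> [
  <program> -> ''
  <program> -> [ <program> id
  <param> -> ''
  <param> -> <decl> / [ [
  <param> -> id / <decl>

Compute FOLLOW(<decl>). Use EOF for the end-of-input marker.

<decl> is the start symbol, so EOF ∈ FOLLOW(<decl>).
In <decls> -> <program> <program> <decl>: <decl> is at the end, add FOLLOW(<decls>) = { EOF, / }.
In <param> -> <decl> / [ [: add FIRST(/ [ [) = { / }.
In <param> -> id / <decl>: <decl> is at the end, add FOLLOW(<param>) = { EOF, / }.
Union: FOLLOW(<decl>) = { EOF, / }.

{ EOF, / }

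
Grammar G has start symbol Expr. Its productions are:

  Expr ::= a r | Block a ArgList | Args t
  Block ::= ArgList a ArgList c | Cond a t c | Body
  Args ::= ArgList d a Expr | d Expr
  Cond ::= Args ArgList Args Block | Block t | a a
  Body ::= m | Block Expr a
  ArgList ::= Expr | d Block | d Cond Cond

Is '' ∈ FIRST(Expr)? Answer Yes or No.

No

No nonterminal in this grammar is nullable.
No production of Expr has an RHS whose symbols are all nullable, so Expr is not nullable.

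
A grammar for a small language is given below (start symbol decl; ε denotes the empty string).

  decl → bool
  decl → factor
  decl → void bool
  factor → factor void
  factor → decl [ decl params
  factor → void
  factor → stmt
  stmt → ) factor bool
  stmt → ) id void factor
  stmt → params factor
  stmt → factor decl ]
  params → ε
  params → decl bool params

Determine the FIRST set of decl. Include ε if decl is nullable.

decl → bool contributes {bool}.
From decl → factor: add FIRST(factor) = { ), bool, void }.
decl → void bool contributes {void}.
Union: FIRST(decl) = { ), bool, void }.

{ ), bool, void }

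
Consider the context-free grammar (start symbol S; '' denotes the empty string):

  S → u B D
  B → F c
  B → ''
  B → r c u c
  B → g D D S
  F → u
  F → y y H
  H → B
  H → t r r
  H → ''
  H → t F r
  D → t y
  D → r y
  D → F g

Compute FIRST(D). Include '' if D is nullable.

{ r, t, u, y }

D → t y contributes {t}.
D → r y contributes {r}.
From D → F g: add FIRST(F) = { u, y }.
Union: FIRST(D) = { r, t, u, y }.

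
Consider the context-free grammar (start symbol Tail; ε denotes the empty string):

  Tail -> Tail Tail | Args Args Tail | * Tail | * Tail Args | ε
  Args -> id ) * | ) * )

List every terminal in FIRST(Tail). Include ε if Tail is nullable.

{ ), *, id, ε }

From Tail -> Tail Tail: Tail, Tail nullable, take FIRST(Tail) ∪ FIRST(Tail) = { ), *, id }; also ε since the whole RHS is nullable.
From Tail -> Args Args Tail: add FIRST(Args) = { ), id }.
Tail -> * Tail contributes {*}.
Tail -> * Tail Args contributes {*}.
Tail -> ε contributes ε.
Union: FIRST(Tail) = { ), *, id, ε }.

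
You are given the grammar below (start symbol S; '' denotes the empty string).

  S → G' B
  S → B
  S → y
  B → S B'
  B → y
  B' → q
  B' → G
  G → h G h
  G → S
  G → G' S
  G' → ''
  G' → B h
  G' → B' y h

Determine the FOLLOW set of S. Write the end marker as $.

{ $, h, q, y }

S is the start symbol, so $ ∈ FOLLOW(S).
In B → S B': add FIRST(B') = { h, q, y }.
In G → S: S is at the end, add FOLLOW(G) = { $, h, q, y }.
In G → G' S: S is at the end, add FOLLOW(G) = { $, h, q, y }.
Union: FOLLOW(S) = { $, h, q, y }.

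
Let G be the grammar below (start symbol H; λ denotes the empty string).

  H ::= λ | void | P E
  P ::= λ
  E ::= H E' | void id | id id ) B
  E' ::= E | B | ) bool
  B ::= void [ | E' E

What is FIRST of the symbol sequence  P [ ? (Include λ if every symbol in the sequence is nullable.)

{ [ }

Add FIRST(P)\{λ} = {  }; P is nullable, continue.
[ is a terminal; add {[} and stop.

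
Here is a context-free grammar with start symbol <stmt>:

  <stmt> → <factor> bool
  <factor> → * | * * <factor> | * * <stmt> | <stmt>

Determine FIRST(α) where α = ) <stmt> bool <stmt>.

{ ) }

) is a terminal; add {)} and stop.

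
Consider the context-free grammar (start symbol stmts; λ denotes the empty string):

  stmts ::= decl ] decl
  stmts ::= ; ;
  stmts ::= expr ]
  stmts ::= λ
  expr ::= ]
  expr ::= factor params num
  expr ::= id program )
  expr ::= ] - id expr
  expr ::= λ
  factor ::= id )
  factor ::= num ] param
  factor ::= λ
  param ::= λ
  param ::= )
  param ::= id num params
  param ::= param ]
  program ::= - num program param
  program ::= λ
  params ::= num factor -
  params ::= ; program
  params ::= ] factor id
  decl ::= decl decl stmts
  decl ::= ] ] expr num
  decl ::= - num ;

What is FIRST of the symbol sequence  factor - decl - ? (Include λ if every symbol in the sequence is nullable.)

Add FIRST(factor)\{λ} = { id, num }; factor is nullable, continue.
- is a terminal; add {-} and stop.

{ -, id, num }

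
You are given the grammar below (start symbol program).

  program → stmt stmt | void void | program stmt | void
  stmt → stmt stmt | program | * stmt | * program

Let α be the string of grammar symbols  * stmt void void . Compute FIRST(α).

{ * }

* is a terminal; add {*} and stop.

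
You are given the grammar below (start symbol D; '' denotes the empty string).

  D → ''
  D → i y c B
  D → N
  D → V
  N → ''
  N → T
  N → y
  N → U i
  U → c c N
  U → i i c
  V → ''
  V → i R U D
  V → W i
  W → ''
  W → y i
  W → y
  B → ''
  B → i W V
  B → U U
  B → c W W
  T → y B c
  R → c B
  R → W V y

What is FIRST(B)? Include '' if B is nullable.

{ c, i, '' }

B → '' contributes ''.
B → i W V contributes {i}.
From B → U U: add FIRST(U) = { c, i }.
B → c W W contributes {c}.
Union: FIRST(B) = { c, i, '' }.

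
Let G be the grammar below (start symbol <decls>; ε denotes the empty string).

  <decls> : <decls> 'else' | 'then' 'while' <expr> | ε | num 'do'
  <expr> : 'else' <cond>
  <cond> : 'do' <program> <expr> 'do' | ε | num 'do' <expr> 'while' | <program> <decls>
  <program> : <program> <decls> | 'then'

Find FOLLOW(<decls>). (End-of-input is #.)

<decls> is the start symbol, so # ∈ FOLLOW(<decls>).
In <decls> : <decls> 'else': add FIRST('else') = { 'else' }.
In <cond> : <program> <decls>: <decls> is at the end, add FOLLOW(<cond>) = { #, 'do', 'else', 'then', 'while', num }.
In <program> : <program> <decls>: <decls> is at the end, add FOLLOW(<program>) = { #, 'do', 'else', 'then', 'while', num }.
Union: FOLLOW(<decls>) = { #, 'do', 'else', 'then', 'while', num }.

{ #, 'do', 'else', 'then', 'while', num }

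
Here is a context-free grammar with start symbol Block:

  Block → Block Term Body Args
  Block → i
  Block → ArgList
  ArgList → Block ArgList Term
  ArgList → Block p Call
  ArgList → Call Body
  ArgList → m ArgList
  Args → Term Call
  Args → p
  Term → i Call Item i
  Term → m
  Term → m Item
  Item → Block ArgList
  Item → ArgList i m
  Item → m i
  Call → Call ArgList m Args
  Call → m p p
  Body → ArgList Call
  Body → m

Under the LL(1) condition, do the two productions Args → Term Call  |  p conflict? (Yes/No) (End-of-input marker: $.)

FIRST(Term Call) = { i, m } and FIRST(p) = { p }.
The FIRST sets are disjoint and neither alternative is nullable — no conflict.

No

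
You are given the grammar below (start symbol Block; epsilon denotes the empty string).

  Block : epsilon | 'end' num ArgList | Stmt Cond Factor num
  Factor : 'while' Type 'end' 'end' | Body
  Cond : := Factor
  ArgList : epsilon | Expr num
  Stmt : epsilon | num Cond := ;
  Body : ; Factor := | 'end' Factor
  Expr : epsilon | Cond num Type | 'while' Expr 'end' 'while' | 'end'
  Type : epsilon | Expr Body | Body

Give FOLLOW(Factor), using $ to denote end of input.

{ 'end', 'while', :=, ;, num }

In Block : Stmt Cond Factor num: add FIRST(num) = { num }.
In Cond : := Factor: Factor is at the end, add FOLLOW(Cond) = { 'end', 'while', :=, ;, num }.
In Body : ; Factor :=: add FIRST(:=) = { := }.
In Body : 'end' Factor: Factor is at the end, add FOLLOW(Body) = { 'end', 'while', :=, ;, num }.
Union: FOLLOW(Factor) = { 'end', 'while', :=, ;, num }.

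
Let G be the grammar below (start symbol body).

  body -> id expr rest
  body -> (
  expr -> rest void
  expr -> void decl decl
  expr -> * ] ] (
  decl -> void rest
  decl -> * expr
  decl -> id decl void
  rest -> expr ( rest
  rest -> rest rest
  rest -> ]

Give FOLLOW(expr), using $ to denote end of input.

{ (, *, ], id, void }

In body -> id expr rest: add FIRST(rest) = { *, ], void }.
In decl -> * expr: expr is at the end, add FOLLOW(decl) = { (, *, ], id, void }.
In rest -> expr ( rest: add FIRST(( rest) = { ( }.
Union: FOLLOW(expr) = { (, *, ], id, void }.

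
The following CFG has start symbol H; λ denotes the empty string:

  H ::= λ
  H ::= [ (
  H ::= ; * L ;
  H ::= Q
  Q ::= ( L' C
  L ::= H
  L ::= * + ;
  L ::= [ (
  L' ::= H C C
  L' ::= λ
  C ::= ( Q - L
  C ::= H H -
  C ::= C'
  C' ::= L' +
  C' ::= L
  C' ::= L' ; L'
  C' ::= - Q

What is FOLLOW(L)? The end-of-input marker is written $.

{ $, (, *, +, -, ;, [ }

In H ::= ; * L ;: add FIRST(;) = { ; }.
In C ::= ( Q - L: L is at the end, add FOLLOW(C) = { $, (, *, +, -, ;, [ }.
In C' ::= L: L is at the end, add FOLLOW(C') = { $, (, *, +, -, ;, [ }.
Union: FOLLOW(L) = { $, (, *, +, -, ;, [ }.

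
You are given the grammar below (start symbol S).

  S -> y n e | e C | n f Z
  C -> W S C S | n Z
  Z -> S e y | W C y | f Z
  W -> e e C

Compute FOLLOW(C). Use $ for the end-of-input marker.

{ $, e, n, y }

In S -> e C: C is at the end, add FOLLOW(S) = { $, e, n, y }.
In C -> W S C S: add FIRST(S) = { e, n, y }.
In Z -> W C y: add FIRST(y) = { y }.
In W -> e e C: C is at the end, add FOLLOW(W) = { e, n, y }.
Union: FOLLOW(C) = { $, e, n, y }.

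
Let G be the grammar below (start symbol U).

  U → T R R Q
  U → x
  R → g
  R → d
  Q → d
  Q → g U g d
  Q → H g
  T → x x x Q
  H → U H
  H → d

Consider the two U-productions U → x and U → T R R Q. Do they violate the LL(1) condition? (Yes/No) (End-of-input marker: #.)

FIRST(x) = { x } and FIRST(T R R Q) = { x }.
Both contain x, so the two alternatives are not disjoint — LL(1) conflict.

Yes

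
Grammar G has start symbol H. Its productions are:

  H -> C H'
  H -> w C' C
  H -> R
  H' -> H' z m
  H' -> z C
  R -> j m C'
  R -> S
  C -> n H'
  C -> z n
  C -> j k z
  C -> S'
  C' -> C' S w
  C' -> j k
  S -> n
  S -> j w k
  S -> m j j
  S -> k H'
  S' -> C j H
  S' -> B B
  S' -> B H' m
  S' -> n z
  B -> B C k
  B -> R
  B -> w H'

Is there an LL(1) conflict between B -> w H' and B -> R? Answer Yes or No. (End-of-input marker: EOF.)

FIRST(w H') = { w } and FIRST(R) = { j, k, m, n }.
The FIRST sets are disjoint and neither alternative is nullable — no conflict.

No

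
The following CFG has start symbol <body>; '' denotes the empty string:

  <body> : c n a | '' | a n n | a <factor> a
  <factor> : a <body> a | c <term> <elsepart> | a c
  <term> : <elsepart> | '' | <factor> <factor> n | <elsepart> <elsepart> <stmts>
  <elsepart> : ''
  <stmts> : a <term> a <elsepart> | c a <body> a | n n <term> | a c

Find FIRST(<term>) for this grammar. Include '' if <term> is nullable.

From <term> : <elsepart>: add FIRST(<elsepart>) = { '' } (including '' since <elsepart> is nullable).
<term> : '' contributes ''.
From <term> : <factor> <factor> n: add FIRST(<factor>) = { a, c }.
From <term> : <elsepart> <elsepart> <stmts>: <elsepart>, <elsepart> nullable, take FIRST(<elsepart>) ∪ FIRST(<elsepart>) ∪ FIRST(<stmts>) = { a, c, n }.
Union: FIRST(<term>) = { a, c, n, '' }.

{ a, c, n, '' }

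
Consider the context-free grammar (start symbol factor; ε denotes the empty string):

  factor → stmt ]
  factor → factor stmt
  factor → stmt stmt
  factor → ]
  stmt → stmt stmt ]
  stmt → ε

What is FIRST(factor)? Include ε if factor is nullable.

From factor → stmt ]: stmt nullable, take FIRST(stmt) ∪ {]} = { ] }.
From factor → factor stmt: factor, stmt nullable, take FIRST(factor) ∪ FIRST(stmt) = { ] }; also ε since the whole RHS is nullable.
From factor → stmt stmt: stmt, stmt nullable, take FIRST(stmt) ∪ FIRST(stmt) = { ] }; also ε since the whole RHS is nullable.
factor → ] contributes {]}.
Union: FIRST(factor) = { ], ε }.

{ ], ε }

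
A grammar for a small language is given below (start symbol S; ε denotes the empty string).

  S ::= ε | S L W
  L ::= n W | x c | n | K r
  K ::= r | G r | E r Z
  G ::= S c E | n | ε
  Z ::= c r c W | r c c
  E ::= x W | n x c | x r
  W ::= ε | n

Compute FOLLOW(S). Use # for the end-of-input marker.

{ #, c, n, r, x }

S is the start symbol, so # ∈ FOLLOW(S).
In S ::= S L W: add FIRST(L W) = { c, n, r, x }.
In G ::= S c E: add FIRST(c E) = { c }.
Union: FOLLOW(S) = { #, c, n, r, x }.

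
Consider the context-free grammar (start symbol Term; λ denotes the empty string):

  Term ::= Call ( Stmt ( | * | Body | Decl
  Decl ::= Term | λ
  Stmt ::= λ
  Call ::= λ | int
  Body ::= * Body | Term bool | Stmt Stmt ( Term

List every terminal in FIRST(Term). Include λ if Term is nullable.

{ (, *, bool, int, λ }

From Term ::= Call ( Stmt (: Call nullable, take FIRST(Call) ∪ {(} = { (, int }.
Term ::= * contributes {*}.
From Term ::= Body: add FIRST(Body) = { (, *, bool, int }.
From Term ::= Decl: add FIRST(Decl) = { (, *, bool, int, λ } (including λ since Decl is nullable).
Union: FIRST(Term) = { (, *, bool, int, λ }.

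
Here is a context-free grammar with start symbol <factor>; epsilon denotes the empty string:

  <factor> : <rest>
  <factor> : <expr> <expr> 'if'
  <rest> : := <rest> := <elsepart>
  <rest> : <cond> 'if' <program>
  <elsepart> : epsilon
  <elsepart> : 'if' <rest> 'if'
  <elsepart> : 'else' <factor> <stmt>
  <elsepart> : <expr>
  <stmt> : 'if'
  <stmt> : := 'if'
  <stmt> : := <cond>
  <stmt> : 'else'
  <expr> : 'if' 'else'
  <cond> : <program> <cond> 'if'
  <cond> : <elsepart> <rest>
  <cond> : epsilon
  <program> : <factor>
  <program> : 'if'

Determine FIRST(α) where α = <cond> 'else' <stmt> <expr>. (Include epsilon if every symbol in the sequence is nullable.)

{ 'else', 'if', := }

Add FIRST(<cond>)\{epsilon} = { 'else', 'if', := }; <cond> is nullable, continue.
'else' is a terminal; add {'else'} and stop.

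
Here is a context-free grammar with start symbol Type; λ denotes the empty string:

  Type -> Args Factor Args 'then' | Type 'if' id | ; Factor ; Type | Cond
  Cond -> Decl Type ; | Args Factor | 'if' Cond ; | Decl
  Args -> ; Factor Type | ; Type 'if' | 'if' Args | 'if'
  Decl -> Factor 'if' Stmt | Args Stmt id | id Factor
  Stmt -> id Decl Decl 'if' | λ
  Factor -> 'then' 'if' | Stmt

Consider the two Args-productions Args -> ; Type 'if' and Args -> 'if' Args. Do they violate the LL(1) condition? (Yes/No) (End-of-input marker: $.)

No

FIRST(; Type 'if') = { ; } and FIRST('if' Args) = { 'if' }.
The FIRST sets are disjoint and neither alternative is nullable — no conflict.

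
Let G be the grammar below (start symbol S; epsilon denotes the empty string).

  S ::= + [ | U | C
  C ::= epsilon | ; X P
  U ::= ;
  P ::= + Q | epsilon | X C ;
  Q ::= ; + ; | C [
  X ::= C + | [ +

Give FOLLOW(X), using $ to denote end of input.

In C ::= ; X P: add FIRST(P)\{epsilon} = { +, ;, [ }.
  Since P is nullable, also add FOLLOW(C) = { $, +, ;, [ }.
In P ::= X C ;: add FIRST(C ;) = { ; }.
Union: FOLLOW(X) = { $, +, ;, [ }.

{ $, +, ;, [ }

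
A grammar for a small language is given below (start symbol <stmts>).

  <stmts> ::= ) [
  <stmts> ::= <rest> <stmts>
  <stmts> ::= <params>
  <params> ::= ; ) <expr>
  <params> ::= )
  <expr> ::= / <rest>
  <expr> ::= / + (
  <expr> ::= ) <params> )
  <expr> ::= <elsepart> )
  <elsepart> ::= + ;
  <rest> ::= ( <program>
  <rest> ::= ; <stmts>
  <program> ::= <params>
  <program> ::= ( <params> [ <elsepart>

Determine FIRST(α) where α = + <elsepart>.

+ is a terminal; add {+} and stop.

{ + }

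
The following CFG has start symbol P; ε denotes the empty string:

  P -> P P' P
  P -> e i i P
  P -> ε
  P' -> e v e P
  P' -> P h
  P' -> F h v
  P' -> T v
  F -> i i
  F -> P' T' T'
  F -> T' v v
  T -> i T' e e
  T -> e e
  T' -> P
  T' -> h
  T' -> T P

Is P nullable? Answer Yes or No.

Yes

P has an ε-production, so P ⇒ ε.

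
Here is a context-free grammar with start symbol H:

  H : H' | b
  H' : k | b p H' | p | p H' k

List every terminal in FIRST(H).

{ b, k, p }

From H : H': add FIRST(H') = { b, k, p }.
H : b contributes {b}.
Union: FIRST(H) = { b, k, p }.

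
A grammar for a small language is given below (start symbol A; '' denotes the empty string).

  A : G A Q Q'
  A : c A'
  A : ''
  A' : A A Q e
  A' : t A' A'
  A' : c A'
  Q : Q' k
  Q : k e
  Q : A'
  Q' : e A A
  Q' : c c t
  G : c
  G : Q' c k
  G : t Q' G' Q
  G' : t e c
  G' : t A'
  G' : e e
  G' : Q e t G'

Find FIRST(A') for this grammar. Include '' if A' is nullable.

From A' : A A Q e: A, A nullable, take FIRST(A) ∪ FIRST(A) ∪ FIRST(Q) = { c, e, k, t }.
A' : t A' A' contributes {t}.
A' : c A' contributes {c}.
Union: FIRST(A') = { c, e, k, t }.

{ c, e, k, t }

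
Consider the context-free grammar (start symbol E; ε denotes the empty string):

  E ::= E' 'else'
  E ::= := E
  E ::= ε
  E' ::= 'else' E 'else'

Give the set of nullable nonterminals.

Directly nullable (have an ε-production): E.
No other nonterminal has a production whose RHS symbols are all nullable.

{ E }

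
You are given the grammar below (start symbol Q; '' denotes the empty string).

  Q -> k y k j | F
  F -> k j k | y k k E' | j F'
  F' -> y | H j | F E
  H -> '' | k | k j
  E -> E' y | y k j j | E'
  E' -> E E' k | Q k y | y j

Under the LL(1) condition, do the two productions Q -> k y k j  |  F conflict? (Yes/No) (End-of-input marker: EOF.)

Yes

FIRST(k y k j) = { k } and FIRST(F) = { j, k, y }.
Both contain k, so the two alternatives are not disjoint — LL(1) conflict.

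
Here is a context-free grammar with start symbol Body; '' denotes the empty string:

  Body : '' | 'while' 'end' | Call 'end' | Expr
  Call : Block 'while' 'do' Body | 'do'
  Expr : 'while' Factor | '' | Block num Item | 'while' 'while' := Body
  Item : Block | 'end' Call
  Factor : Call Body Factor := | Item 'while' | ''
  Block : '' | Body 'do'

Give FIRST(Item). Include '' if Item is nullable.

{ 'do', 'end', 'while', num, '' }

From Item : Block: add FIRST(Block) = { 'do', 'while', num, '' } (including '' since Block is nullable).
Item : 'end' Call contributes {'end'}.
Union: FIRST(Item) = { 'do', 'end', 'while', num, '' }.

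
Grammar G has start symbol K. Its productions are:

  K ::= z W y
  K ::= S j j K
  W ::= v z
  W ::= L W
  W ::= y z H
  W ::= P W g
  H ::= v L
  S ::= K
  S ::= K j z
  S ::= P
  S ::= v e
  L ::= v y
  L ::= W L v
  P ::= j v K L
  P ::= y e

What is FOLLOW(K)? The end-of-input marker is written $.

{ $, j, v, y }

K is the start symbol, so $ ∈ FOLLOW(K).
In K ::= S j j K: K is at the end, add FOLLOW(K) = { $, j, v, y }.
In S ::= K: K is at the end, add FOLLOW(S) = { j }.
In S ::= K j z: add FIRST(j z) = { j }.
In P ::= j v K L: add FIRST(L) = { j, v, y }.
Union: FOLLOW(K) = { $, j, v, y }.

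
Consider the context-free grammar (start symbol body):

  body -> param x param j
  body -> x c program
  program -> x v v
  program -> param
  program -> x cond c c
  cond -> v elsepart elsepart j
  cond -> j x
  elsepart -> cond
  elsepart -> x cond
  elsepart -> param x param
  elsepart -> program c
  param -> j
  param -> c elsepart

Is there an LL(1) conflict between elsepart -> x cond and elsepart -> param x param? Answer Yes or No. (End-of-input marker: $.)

No

FIRST(x cond) = { x } and FIRST(param x param) = { c, j }.
The FIRST sets are disjoint and neither alternative is nullable — no conflict.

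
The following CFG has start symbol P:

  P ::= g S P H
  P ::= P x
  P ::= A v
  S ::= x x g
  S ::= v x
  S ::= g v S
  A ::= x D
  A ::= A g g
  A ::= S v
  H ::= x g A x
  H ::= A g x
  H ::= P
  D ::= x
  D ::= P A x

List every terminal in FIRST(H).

H ::= x g A x contributes {x}.
From H ::= A g x: add FIRST(A) = { g, v, x }.
From H ::= P: add FIRST(P) = { g, v, x }.
Union: FIRST(H) = { g, v, x }.

{ g, v, x }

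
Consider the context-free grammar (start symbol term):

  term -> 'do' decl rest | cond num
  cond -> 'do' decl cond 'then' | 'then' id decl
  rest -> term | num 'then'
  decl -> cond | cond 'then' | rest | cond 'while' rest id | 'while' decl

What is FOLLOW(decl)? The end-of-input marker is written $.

{ 'do', 'then', 'while', num }

In term -> 'do' decl rest: add FIRST(rest) = { 'do', 'then', num }.
In cond -> 'do' decl cond 'then': add FIRST(cond 'then') = { 'do', 'then' }.
In cond -> 'then' id decl: decl is at the end, add FOLLOW(cond) = { 'do', 'then', 'while', num }.
In decl -> 'while' decl: decl is at the end, add FOLLOW(decl) = { 'do', 'then', 'while', num }.
Union: FOLLOW(decl) = { 'do', 'then', 'while', num }.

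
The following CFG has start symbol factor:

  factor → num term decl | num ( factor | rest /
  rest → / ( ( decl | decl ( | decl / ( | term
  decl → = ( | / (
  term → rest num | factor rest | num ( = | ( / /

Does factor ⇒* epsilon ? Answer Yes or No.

No nonterminal in this grammar is nullable.
No production of factor has an RHS whose symbols are all nullable, so factor is not nullable.

No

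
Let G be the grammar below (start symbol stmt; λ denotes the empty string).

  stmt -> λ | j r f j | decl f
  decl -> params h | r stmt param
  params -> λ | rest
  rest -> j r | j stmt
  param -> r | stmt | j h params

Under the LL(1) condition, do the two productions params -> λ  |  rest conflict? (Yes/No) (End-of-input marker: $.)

FIRST(λ) = { λ } and FIRST(rest) = { j }.
The first is nullable but FOLLOW(params) = { f, h } is disjoint from FIRST of the second.

No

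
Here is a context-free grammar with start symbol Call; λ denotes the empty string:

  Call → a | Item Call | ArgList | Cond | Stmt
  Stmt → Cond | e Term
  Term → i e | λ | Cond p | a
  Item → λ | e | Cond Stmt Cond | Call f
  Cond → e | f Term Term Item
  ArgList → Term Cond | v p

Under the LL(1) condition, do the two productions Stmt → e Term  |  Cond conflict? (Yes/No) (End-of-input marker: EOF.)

FIRST(e Term) = { e } and FIRST(Cond) = { e, f }.
Both contain e, so the two alternatives are not disjoint — LL(1) conflict.

Yes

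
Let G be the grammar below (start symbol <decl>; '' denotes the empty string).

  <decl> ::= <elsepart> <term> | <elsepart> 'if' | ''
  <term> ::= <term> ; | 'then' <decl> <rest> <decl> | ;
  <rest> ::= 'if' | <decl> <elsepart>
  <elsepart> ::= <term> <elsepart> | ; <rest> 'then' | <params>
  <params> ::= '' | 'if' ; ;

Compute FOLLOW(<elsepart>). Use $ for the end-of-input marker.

{ $, 'if', 'then', ; }

In <decl> ::= <elsepart> <term>: add FIRST(<term>) = { 'then', ; }.
In <decl> ::= <elsepart> 'if': add FIRST('if') = { 'if' }.
In <rest> ::= <decl> <elsepart>: <elsepart> is at the end, add FOLLOW(<rest>) = { $, 'if', 'then', ; }.
In <elsepart> ::= <term> <elsepart>: <elsepart> is at the end, add FOLLOW(<elsepart>) = { $, 'if', 'then', ; }.
Union: FOLLOW(<elsepart>) = { $, 'if', 'then', ; }.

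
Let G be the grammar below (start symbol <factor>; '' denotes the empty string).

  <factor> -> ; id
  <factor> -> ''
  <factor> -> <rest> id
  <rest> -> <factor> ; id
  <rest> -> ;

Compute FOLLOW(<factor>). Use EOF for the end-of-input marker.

<factor> is the start symbol, so EOF ∈ FOLLOW(<factor>).
In <rest> -> <factor> ; id: add FIRST(; id) = { ; }.
Union: FOLLOW(<factor>) = { EOF, ; }.

{ EOF, ; }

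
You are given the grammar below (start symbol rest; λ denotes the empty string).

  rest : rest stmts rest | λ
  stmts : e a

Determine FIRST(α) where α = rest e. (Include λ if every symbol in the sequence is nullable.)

Add FIRST(rest)\{λ} = { e }; rest is nullable, continue.
e is a terminal; add {e} and stop.

{ e }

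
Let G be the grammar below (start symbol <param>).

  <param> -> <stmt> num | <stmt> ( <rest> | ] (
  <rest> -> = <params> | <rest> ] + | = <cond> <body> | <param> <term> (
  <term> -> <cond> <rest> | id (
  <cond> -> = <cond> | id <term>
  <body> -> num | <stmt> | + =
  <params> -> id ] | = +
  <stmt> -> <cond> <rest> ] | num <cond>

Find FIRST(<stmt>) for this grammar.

From <stmt> -> <cond> <rest> ]: add FIRST(<cond>) = { =, id }.
<stmt> -> num <cond> contributes {num}.
Union: FIRST(<stmt>) = { =, id, num }.

{ =, id, num }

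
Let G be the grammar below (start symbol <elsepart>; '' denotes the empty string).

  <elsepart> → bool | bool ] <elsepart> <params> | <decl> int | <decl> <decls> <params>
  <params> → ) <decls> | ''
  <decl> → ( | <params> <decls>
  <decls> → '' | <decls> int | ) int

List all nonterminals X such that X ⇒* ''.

Directly nullable (have an ''-production): <params>, <decls>.
<elsepart> → <decl> <decls> <params> with every symbol nullable, so <elsepart> is nullable.
<decl> → <params> <decls> with every symbol nullable, so <decl> is nullable.

{ <decl>, <decls>, <elsepart>, <params> }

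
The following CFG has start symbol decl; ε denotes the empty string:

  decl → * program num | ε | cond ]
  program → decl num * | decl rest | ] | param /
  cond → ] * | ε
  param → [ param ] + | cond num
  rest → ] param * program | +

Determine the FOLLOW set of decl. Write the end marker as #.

decl is the start symbol, so # ∈ FOLLOW(decl).
In program → decl num *: add FIRST(num *) = { num }.
In program → decl rest: add FIRST(rest) = { +, ] }.
Union: FOLLOW(decl) = { #, +, ], num }.

{ #, +, ], num }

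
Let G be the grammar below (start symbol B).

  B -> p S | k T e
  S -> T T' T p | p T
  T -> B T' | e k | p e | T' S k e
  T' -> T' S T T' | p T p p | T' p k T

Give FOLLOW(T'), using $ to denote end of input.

{ $, e, k, p }

In S -> T T' T p: add FIRST(T p) = { e, k, p }.
In T -> B T': T' is at the end, add FOLLOW(T) = { $, e, k, p }.
In T -> T' S k e: add FIRST(S k e) = { e, k, p }.
In T' -> T' S T T': add FIRST(S T T') = { e, k, p }.
In T' -> T' S T T': T' is at the end, add FOLLOW(T') = { $, e, k, p }.
In T' -> T' p k T: add FIRST(p k T) = { p }.
Union: FOLLOW(T') = { $, e, k, p }.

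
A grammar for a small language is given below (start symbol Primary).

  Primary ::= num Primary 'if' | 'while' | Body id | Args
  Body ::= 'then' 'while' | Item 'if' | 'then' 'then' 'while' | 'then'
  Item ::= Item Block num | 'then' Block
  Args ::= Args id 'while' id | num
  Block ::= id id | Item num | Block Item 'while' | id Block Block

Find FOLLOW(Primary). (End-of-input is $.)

{ $, 'if' }

Primary is the start symbol, so $ ∈ FOLLOW(Primary).
In Primary ::= num Primary 'if': add FIRST('if') = { 'if' }.
Union: FOLLOW(Primary) = { $, 'if' }.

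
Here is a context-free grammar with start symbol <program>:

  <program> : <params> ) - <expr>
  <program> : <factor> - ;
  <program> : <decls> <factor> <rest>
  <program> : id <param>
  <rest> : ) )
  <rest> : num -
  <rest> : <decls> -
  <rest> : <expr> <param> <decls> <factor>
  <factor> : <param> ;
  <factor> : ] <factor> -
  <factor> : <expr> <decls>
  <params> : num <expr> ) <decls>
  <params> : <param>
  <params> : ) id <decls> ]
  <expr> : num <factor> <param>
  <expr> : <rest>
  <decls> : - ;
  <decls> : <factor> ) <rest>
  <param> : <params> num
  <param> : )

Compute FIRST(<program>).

{ ), -, ], id, num }

From <program> : <params> ) - <expr>: add FIRST(<params>) = { ), num }.
From <program> : <factor> - ;: add FIRST(<factor>) = { ), -, ], num }.
From <program> : <decls> <factor> <rest>: add FIRST(<decls>) = { ), -, ], num }.
<program> : id <param> contributes {id}.
Union: FIRST(<program>) = { ), -, ], id, num }.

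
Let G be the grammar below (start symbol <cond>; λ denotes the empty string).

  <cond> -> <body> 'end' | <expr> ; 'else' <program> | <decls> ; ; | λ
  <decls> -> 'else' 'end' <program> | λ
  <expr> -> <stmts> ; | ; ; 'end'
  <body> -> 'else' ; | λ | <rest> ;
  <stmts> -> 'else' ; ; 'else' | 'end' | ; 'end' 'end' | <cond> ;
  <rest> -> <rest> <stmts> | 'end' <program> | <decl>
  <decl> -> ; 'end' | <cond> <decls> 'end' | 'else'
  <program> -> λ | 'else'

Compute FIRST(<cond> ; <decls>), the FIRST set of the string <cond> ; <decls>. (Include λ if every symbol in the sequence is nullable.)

{ 'else', 'end', ; }

Add FIRST(<cond>)\{λ} = { 'else', 'end', ; }; <cond> is nullable, continue.
; is a terminal; add {;} and stop.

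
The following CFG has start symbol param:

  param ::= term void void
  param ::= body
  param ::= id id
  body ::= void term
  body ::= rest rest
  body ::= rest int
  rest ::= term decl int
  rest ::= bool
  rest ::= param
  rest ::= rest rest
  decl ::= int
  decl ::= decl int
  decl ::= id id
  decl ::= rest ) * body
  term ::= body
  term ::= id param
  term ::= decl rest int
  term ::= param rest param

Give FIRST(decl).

decl ::= int contributes {int}.
From decl ::= decl int: add FIRST(decl) = { bool, id, int, void }.
decl ::= id id contributes {id}.
From decl ::= rest ) * body: add FIRST(rest) = { bool, id, int, void }.
Union: FIRST(decl) = { bool, id, int, void }.

{ bool, id, int, void }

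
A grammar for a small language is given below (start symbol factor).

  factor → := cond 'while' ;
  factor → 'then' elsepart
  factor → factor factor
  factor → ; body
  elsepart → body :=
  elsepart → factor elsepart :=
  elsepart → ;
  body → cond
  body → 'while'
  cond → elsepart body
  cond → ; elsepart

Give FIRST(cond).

From cond → elsepart body: add FIRST(elsepart) = { 'then', 'while', :=, ; }.
cond → ; elsepart contributes {;}.
Union: FIRST(cond) = { 'then', 'while', :=, ; }.

{ 'then', 'while', :=, ; }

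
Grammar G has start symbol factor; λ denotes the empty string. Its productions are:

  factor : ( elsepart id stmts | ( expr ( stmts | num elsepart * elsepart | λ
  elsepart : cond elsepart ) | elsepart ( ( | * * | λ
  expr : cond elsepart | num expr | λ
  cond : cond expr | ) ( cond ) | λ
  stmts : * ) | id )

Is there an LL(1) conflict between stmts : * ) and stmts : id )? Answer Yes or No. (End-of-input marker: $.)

FIRST(* )) = { * } and FIRST(id )) = { id }.
The FIRST sets are disjoint and neither alternative is nullable — no conflict.

No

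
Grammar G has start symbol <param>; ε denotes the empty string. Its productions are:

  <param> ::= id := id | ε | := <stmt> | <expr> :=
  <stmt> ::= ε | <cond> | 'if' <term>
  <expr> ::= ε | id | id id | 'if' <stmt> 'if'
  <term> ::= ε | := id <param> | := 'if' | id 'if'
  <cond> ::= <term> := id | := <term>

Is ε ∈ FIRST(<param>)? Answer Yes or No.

Yes

<param> has an ε-production, so <param> ⇒ ε.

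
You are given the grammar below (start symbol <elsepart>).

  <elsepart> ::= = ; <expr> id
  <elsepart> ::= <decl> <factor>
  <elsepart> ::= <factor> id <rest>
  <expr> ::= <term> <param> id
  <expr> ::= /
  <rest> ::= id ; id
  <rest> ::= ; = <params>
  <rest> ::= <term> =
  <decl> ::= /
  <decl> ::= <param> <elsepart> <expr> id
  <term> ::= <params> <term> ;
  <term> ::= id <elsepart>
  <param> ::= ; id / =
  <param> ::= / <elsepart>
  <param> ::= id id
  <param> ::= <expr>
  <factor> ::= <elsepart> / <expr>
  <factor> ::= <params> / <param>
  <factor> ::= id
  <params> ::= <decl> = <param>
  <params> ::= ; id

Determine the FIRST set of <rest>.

{ /, ;, id }

<rest> ::= id ; id contributes {id}.
<rest> ::= ; = <params> contributes {;}.
From <rest> ::= <term> =: add FIRST(<term>) = { /, ;, id }.
Union: FIRST(<rest>) = { /, ;, id }.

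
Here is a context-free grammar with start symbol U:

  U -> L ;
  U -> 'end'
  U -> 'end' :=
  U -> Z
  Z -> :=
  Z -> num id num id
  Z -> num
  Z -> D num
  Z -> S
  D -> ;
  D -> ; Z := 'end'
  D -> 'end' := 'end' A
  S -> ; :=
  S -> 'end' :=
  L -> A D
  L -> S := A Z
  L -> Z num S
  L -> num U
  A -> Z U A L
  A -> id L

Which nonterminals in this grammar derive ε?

{ } (none)

No nonterminal has an empty production or an RHS whose symbols are all nullable.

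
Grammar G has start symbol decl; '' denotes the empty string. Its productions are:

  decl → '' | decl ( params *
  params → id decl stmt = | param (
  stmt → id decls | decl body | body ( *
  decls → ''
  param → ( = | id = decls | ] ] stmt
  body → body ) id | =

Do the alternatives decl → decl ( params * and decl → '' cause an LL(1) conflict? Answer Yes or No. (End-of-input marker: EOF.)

Yes

FIRST(decl ( params *) = { ( } and FIRST('') = { '' }.
The second alternative is nullable and FOLLOW(decl) = { EOF, (, =, id } shares ( with FIRST of the first — conflict.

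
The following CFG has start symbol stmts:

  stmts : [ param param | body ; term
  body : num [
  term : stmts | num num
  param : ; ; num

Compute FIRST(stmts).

stmts : [ param param contributes {[}.
From stmts : body ; term: add FIRST(body) = { num }.
Union: FIRST(stmts) = { [, num }.

{ [, num }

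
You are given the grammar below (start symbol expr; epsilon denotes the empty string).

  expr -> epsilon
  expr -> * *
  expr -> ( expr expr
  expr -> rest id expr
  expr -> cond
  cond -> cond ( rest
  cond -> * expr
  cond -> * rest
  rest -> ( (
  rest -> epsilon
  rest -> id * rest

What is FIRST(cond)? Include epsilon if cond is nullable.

From cond -> cond ( rest: add FIRST(cond) = { * }.
cond -> * expr contributes {*}.
cond -> * rest contributes {*}.
Union: FIRST(cond) = { * }.

{ * }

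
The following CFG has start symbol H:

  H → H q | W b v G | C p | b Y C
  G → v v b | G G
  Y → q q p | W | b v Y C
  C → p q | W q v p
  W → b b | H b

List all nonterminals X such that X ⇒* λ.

{ } (none)

No nonterminal has an empty production or an RHS whose symbols are all nullable.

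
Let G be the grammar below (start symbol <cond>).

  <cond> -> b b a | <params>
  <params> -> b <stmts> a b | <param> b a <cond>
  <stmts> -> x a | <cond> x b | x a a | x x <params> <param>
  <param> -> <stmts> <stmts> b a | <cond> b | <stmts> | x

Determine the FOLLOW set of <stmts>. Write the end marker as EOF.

In <params> -> b <stmts> a b: add FIRST(a b) = { a }.
In <param> -> <stmts> <stmts> b a: add FIRST(<stmts> b a) = { b, x }.
In <param> -> <stmts> <stmts> b a: add FIRST(b a) = { b }.
In <param> -> <stmts>: <stmts> is at the end, add FOLLOW(<param>) = { a, b, x }.
Union: FOLLOW(<stmts>) = { a, b, x }.

{ a, b, x }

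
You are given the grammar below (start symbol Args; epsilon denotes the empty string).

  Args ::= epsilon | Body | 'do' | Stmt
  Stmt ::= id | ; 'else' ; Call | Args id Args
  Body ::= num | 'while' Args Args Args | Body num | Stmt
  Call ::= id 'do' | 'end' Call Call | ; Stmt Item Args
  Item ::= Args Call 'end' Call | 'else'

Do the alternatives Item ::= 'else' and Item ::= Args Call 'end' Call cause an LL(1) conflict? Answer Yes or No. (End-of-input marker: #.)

FIRST('else') = { 'else' } and FIRST(Args Call 'end' Call) = { 'do', 'end', 'while', ;, id, num }.
The FIRST sets are disjoint and neither alternative is nullable — no conflict.

No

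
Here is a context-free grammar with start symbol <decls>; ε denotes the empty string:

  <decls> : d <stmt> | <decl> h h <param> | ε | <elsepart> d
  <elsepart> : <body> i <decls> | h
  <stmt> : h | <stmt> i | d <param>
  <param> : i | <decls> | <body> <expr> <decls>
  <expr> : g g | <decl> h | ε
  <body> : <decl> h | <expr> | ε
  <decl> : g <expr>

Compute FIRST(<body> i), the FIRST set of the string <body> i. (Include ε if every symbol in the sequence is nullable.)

{ g, i }

Add FIRST(<body>)\{ε} = { g }; <body> is nullable, continue.
i is a terminal; add {i} and stop.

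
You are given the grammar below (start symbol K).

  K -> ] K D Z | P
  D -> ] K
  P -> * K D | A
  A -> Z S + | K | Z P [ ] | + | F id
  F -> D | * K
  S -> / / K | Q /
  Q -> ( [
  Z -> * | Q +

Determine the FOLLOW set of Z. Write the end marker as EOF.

In K -> ] K D Z: Z is at the end, add FOLLOW(K) = { EOF, (, *, +, [, ], id }.
In A -> Z S +: add FIRST(S +) = { (, / }.
In A -> Z P [ ]: add FIRST(P [ ]) = { (, *, +, ] }.
Union: FOLLOW(Z) = { EOF, (, *, +, /, [, ], id }.

{ EOF, (, *, +, /, [, ], id }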